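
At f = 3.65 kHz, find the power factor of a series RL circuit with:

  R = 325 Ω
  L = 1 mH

Step 1 — Angular frequency: ω = 2π·f = 2π·3650 = 2.293e+04 rad/s.
Step 2 — Component impedances:
  R: Z = R = 325 Ω
  L: Z = jωL = j·2.293e+04·0.001 = 0 + j22.93 Ω
Step 3 — Series combination: Z_total = R + L = 325 + j22.93 Ω = 325.8∠4.0° Ω.
Step 4 — Power factor: PF = cos(φ) = Re(Z)/|Z| = 325/325.8 = 0.9975.
Step 5 — Type: Im(Z) = 22.93 ⇒ lagging (phase φ = 4.0°).

PF = 0.9975 (lagging, φ = 4.0°)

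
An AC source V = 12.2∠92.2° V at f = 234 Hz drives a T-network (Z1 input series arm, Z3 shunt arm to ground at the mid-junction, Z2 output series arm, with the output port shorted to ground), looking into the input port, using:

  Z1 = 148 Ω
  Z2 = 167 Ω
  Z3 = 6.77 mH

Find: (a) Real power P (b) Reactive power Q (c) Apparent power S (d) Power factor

Step 1 — Angular frequency: ω = 2π·f = 2π·234 = 1470 rad/s.
Step 2 — Component impedances:
  Z1: Z = R = 148 Ω
  Z2: Z = R = 167 Ω
  Z3: Z = jωL = j·1470·0.00677 = 0 + j9.954 Ω
Step 3 — With the output port shorted to ground, the output series arm Z2 runs from the junction to ground; the shunt arm Z3 also runs from the junction to ground. They appear in parallel: Z3 || Z2 = 0.5912 + j9.918 Ω.
Step 4 — Series with input arm Z1: Z_in = Z1 + (Z3 || Z2) = 148.6 + j9.918 Ω = 148.9∠3.8° Ω.
Step 5 — Source phasor: V = 12.2∠92.2° V = -0.4683 + j12.19 V.
Step 6 — Current: I = V / Z = 0.002314 + j0.08189 A = 0.08192∠88.4° A.
Step 7 — Complex power: S = V·I* = 0.9972 + j0.06657 VA.
Step 8 — Real power: P = Re(S) = 0.9972 W.
Step 9 — Reactive power: Q = Im(S) = 0.06657 VAR.
Step 10 — Apparent power: |S| = 0.9995 VA.
Step 11 — Power factor: PF = P/|S| = 0.9978 (lagging).

(a) P = 0.9972 W  (b) Q = 0.06657 VAR  (c) S = 0.9995 VA  (d) PF = 0.9978 (lagging)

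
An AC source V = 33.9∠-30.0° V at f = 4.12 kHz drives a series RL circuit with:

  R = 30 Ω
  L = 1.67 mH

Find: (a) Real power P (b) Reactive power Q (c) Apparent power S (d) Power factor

Step 1 — Angular frequency: ω = 2π·f = 2π·4120 = 2.589e+04 rad/s.
Step 2 — Component impedances:
  R: Z = R = 30 Ω
  L: Z = jωL = j·2.589e+04·0.00167 = 0 + j43.23 Ω
Step 3 — Series combination: Z_total = R + L = 30 + j43.23 Ω = 52.62∠55.2° Ω.
Step 4 — Source phasor: V = 33.9∠-30.0° V = 29.36 - j16.95 V.
Step 5 — Current: I = V / Z = 0.05345 - j0.642 A = 0.6442∠-85.2° A.
Step 6 — Complex power: S = V·I* = 12.45 + j17.94 VA.
Step 7 — Real power: P = Re(S) = 12.45 W.
Step 8 — Reactive power: Q = Im(S) = 17.94 VAR.
Step 9 — Apparent power: |S| = 21.84 VA.
Step 10 — Power factor: PF = P/|S| = 0.5701 (lagging).

(a) P = 12.45 W  (b) Q = 17.94 VAR  (c) S = 21.84 VA  (d) PF = 0.5701 (lagging)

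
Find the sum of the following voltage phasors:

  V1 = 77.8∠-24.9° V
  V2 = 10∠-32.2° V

Step 1 — Convert each phasor to rectangular form:
  V1 = 77.8·(cos(-24.9°) + j·sin(-24.9°)) = 70.57 - j32.76 V
  V2 = 10·(cos(-32.2°) + j·sin(-32.2°)) = 8.462 - j5.329 V
Step 2 — Sum components: V_total = 79.03 - j38.09 V.
Step 3 — Convert to polar: |V_total| = 87.73 V, ∠V_total = -25.7°.

V_total = 87.73∠-25.7° V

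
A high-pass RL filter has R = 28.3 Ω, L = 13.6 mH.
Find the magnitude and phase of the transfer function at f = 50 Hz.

Step 1 — Angular frequency: ω = 2π·50 = 314.2 rad/s.
Step 2 — Transfer function: H(jω) = jωL/(R + jωL).
Step 3 — Numerator jωL = j·4.273; denominator R + jωL = 28.3 + j4.273.
Step 4 — H = 0.02229 + j0.1476.
Step 5 — Magnitude: |H| = 0.1493 (-16.5 dB); phase: φ = 81.4°.

|H| = 0.1493 (-16.5 dB), φ = 81.4°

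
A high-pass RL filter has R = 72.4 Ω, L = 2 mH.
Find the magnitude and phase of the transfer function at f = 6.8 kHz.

Step 1 — Angular frequency: ω = 2π·6800 = 4.273e+04 rad/s.
Step 2 — Transfer function: H(jω) = jωL/(R + jωL).
Step 3 — Numerator jωL = j·85.45; denominator R + jωL = 72.4 + j85.45.
Step 4 — H = 0.5821 + j0.4932.
Step 5 — Magnitude: |H| = 0.763 (-2.3 dB); phase: φ = 40.3°.

|H| = 0.763 (-2.3 dB), φ = 40.3°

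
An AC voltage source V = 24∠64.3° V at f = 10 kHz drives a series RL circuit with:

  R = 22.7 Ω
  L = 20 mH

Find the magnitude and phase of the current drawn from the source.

Step 1 — Angular frequency: ω = 2π·f = 2π·1e+04 = 6.283e+04 rad/s.
Step 2 — Component impedances:
  R: Z = R = 22.7 Ω
  L: Z = jωL = j·6.283e+04·0.02 = 0 + j1257 Ω
Step 3 — Series combination: Z_total = R + L = 22.7 + j1257 Ω = 1257∠89.0° Ω.
Step 4 — Source phasor: V = 24∠64.3° V = 10.41 + j21.63 V.
Step 5 — Ohm's law: I = V / Z_total = (10.41 + j21.63) / (22.7 + j1257) = 0.01735 - j0.007969 A.
Step 6 — Convert to polar: |I| = 0.0191 A, ∠I = -24.7°.

I = 0.0191∠-24.7° A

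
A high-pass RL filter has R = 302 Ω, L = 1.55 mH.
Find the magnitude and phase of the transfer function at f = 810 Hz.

Step 1 — Angular frequency: ω = 2π·810 = 5089 rad/s.
Step 2 — Transfer function: H(jω) = jωL/(R + jωL).
Step 3 — Numerator jωL = j·7.889; denominator R + jωL = 302 + j7.889.
Step 4 — H = 0.0006818 + j0.0261.
Step 5 — Magnitude: |H| = 0.02611 (-31.7 dB); phase: φ = 88.5°.

|H| = 0.02611 (-31.7 dB), φ = 88.5°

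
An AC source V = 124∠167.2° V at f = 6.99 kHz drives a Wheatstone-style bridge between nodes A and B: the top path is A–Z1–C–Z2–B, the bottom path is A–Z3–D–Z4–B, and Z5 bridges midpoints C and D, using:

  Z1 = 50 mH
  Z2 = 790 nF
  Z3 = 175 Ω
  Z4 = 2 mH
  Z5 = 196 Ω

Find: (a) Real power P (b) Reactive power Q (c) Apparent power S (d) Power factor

Step 1 — Angular frequency: ω = 2π·f = 2π·6990 = 4.392e+04 rad/s.
Step 2 — Component impedances:
  Z1: Z = jωL = j·4.392e+04·0.05 = 0 + j2196 Ω
  Z2: Z = 1/(jωC) = -j/(ω·C) = 0 - j28.82 Ω
  Z3: Z = R = 175 Ω
  Z4: Z = jωL = j·4.392e+04·0.002 = 0 + j87.84 Ω
  Z5: Z = R = 196 Ω
Step 3 — Bridge requires nodal analysis (the Z5 bridge couples midpoints C and D, so the two paths cannot be reduced to a simple series/parallel combination). Setting node B to ground and injecting 1 A at node A, the 3-node admittance system at A, C, D solves to V_A = Z_AB = 195.7 + j90.42 Ω = 215.6∠24.8° Ω.
Step 4 — Source phasor: V = 124∠167.2° V = -120.9 + j27.47 V.
Step 5 — Current: I = V / Z = -0.4557 + j0.351 A = 0.5752∠142.4° A.
Step 6 — Complex power: S = V·I* = 64.75 + j29.92 VA.
Step 7 — Real power: P = Re(S) = 64.75 W.
Step 8 — Reactive power: Q = Im(S) = 29.92 VAR.
Step 9 — Apparent power: |S| = 71.33 VA.
Step 10 — Power factor: PF = P/|S| = 0.9078 (lagging).

(a) P = 64.75 W  (b) Q = 29.92 VAR  (c) S = 71.33 VA  (d) PF = 0.9078 (lagging)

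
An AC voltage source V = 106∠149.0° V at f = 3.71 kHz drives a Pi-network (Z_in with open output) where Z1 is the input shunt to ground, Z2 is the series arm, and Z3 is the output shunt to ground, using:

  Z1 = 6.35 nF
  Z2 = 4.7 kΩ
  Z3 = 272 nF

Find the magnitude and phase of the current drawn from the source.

Step 1 — Angular frequency: ω = 2π·f = 2π·3710 = 2.331e+04 rad/s.
Step 2 — Component impedances:
  Z1: Z = 1/(jωC) = -j/(ω·C) = 0 - j6756 Ω
  Z2: Z = R = 4700 Ω
  Z3: Z = 1/(jωC) = -j/(ω·C) = 0 - j157.7 Ω
Step 3 — With open output, the series arm Z2 and the output shunt Z3 appear in series to ground: Z2 + Z3 = 4700 - j157.7 Ω.
Step 4 — Parallel with input shunt Z1: Z_in = Z1 || (Z2 + Z3) = 3069 - j2241 Ω = 3800∠-36.1° Ω.
Step 5 — Source phasor: V = 106∠149.0° V = -90.86 + j54.59 V.
Step 6 — Ohm's law: I = V / Z_total = (-90.86 + j54.59) / (3069 - j2241) = -0.02778 - j0.002495 A.
Step 7 — Convert to polar: |I| = 0.02789 A, ∠I = -174.9°.

I = 0.02789∠-174.9° A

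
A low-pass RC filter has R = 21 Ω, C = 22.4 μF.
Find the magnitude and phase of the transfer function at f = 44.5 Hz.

Step 1 — Angular frequency: ω = 2π·44.5 = 279.6 rad/s.
Step 2 — Transfer function: H(jω) = 1/(1 + jωRC).
Step 3 — Denominator: 1 + jωRC = 1 + j·279.6·21·2.24e-05 = 1 + j0.1315.
Step 4 — H = 0.983 - j0.1293.
Step 5 — Magnitude: |H| = 0.9915 (-0.1 dB); phase: φ = -7.5°.

|H| = 0.9915 (-0.1 dB), φ = -7.5°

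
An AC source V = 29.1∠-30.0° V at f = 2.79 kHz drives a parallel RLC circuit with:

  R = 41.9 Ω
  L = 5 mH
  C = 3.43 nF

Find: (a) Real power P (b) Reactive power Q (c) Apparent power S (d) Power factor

Step 1 — Angular frequency: ω = 2π·f = 2π·2790 = 1.753e+04 rad/s.
Step 2 — Component impedances:
  R: Z = R = 41.9 Ω
  L: Z = jωL = j·1.753e+04·0.005 = 0 + j87.65 Ω
  C: Z = 1/(jωC) = -j/(ω·C) = 0 - j1.663e+04 Ω
Step 3 — Parallel combination: 1/Z_total = 1/R + 1/L + 1/C; Z_total = 34.17 + j16.25 Ω = 37.84∠25.4° Ω.
Step 4 — Source phasor: V = 29.1∠-30.0° V = 25.2 - j14.55 V.
Step 5 — Current: I = V / Z = 0.4363 - j0.6333 A = 0.769∠-55.4° A.
Step 6 — Complex power: S = V·I* = 20.21 + j9.61 VA.
Step 7 — Real power: P = Re(S) = 20.21 W.
Step 8 — Reactive power: Q = Im(S) = 9.61 VAR.
Step 9 — Apparent power: |S| = 22.38 VA.
Step 10 — Power factor: PF = P/|S| = 0.9031 (lagging).

(a) P = 20.21 W  (b) Q = 9.61 VAR  (c) S = 22.38 VA  (d) PF = 0.9031 (lagging)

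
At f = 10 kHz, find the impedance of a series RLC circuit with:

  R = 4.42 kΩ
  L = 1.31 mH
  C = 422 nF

Step 1 — Angular frequency: ω = 2π·f = 2π·1e+04 = 6.283e+04 rad/s.
Step 2 — Component impedances:
  R: Z = R = 4420 Ω
  L: Z = jωL = j·6.283e+04·0.00131 = 0 + j82.31 Ω
  C: Z = 1/(jωC) = -j/(ω·C) = 0 - j37.71 Ω
Step 3 — Series combination: Z_total = R + L + C = 4420 + j44.6 Ω = 4420∠0.6° Ω.

Z = 4420 + j44.6 Ω = 4420∠0.6° Ω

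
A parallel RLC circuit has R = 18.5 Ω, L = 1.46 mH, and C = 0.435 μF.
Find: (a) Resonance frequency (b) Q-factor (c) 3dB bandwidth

Step 1 — Resonance: ω₀ = 1/√(LC) = 1/√(0.00146·4.35e-07) = 3.968e+04 rad/s.
Step 2 — f₀ = ω₀/(2π) = 6315 Hz.
Step 3 — Parallel Q: Q = R/(ω₀L) = 18.5/(3.968e+04·0.00146) = 0.3193.
Step 4 — Bandwidth: Δω = ω₀/Q = 1.243e+05 rad/s; BW = Δω/(2π) = 1.978e+04 Hz.

(a) f₀ = 6315 Hz  (b) Q = 0.3193  (c) BW = 1.978e+04 Hz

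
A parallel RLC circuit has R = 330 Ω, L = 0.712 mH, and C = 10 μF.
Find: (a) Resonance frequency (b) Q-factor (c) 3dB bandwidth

Step 1 — Resonance: ω₀ = 1/√(LC) = 1/√(0.000712·1e-05) = 1.185e+04 rad/s.
Step 2 — f₀ = ω₀/(2π) = 1886 Hz.
Step 3 — Parallel Q: Q = R/(ω₀L) = 330/(1.185e+04·0.000712) = 39.11.
Step 4 — Bandwidth: Δω = ω₀/Q = 303 rad/s; BW = Δω/(2π) = 48.23 Hz.

(a) f₀ = 1886 Hz  (b) Q = 39.11  (c) BW = 48.23 Hz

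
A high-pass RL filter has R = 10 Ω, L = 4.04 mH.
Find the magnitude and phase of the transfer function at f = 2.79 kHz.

Step 1 — Angular frequency: ω = 2π·2790 = 1.753e+04 rad/s.
Step 2 — Transfer function: H(jω) = jωL/(R + jωL).
Step 3 — Numerator jωL = j·70.82; denominator R + jωL = 10 + j70.82.
Step 4 — H = 0.9805 + j0.1384.
Step 5 — Magnitude: |H| = 0.9902 (-0.1 dB); phase: φ = 8.0°.

|H| = 0.9902 (-0.1 dB), φ = 8.0°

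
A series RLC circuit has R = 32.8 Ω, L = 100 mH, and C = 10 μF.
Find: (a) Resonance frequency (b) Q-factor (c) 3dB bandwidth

Step 1 — Resonance: ω₀ = 1/√(LC) = 1/√(0.1·1e-05) = 1000 rad/s.
Step 2 — f₀ = ω₀/(2π) = 159.2 Hz.
Step 3 — Series Q: Q = ω₀L/R = 1000·0.1/32.8 = 3.049.
Step 4 — Bandwidth: Δω = ω₀/Q = 328 rad/s; BW = Δω/(2π) = 52.2 Hz.

(a) f₀ = 159.2 Hz  (b) Q = 3.049  (c) BW = 52.2 Hz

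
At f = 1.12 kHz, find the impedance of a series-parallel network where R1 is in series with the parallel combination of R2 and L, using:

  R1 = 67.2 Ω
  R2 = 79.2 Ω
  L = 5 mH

Step 1 — Angular frequency: ω = 2π·f = 2π·1120 = 7037 rad/s.
Step 2 — Component impedances:
  R1: Z = R = 67.2 Ω
  R2: Z = R = 79.2 Ω
  L: Z = jωL = j·7037·0.005 = 0 + j35.19 Ω
Step 3 — Parallel branch: R2 || L = 1/(1/R2 + 1/L) = 13.06 + j29.39 Ω.
Step 4 — Series with R1: Z_total = R1 + (R2 || L) = 80.26 + j29.39 Ω = 85.47∠20.1° Ω.

Z = 80.26 + j29.39 Ω = 85.47∠20.1° Ω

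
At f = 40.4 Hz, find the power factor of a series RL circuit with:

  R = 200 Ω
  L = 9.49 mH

Step 1 — Angular frequency: ω = 2π·f = 2π·40.4 = 253.8 rad/s.
Step 2 — Component impedances:
  R: Z = R = 200 Ω
  L: Z = jωL = j·253.8·0.00949 = 0 + j2.409 Ω
Step 3 — Series combination: Z_total = R + L = 200 + j2.409 Ω = 200∠0.7° Ω.
Step 4 — Power factor: PF = cos(φ) = Re(Z)/|Z| = 200/200.015 = 0.9999.
Step 5 — Type: Im(Z) = 2.409 ⇒ lagging (phase φ = 0.7°).

PF = 0.9999 (lagging, φ = 0.7°)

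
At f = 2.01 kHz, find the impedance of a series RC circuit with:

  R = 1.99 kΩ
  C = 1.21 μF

Step 1 — Angular frequency: ω = 2π·f = 2π·2010 = 1.263e+04 rad/s.
Step 2 — Component impedances:
  R: Z = R = 1990 Ω
  C: Z = 1/(jωC) = -j/(ω·C) = 0 - j65.44 Ω
Step 3 — Series combination: Z_total = R + C = 1990 - j65.44 Ω = 1991∠-1.9° Ω.

Z = 1990 - j65.44 Ω = 1991∠-1.9° Ω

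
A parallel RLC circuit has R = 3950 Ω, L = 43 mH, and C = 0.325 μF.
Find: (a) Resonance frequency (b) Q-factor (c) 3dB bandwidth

Step 1 — Resonance: ω₀ = 1/√(LC) = 1/√(0.043·3.25e-07) = 8459 rad/s.
Step 2 — f₀ = ω₀/(2π) = 1346 Hz.
Step 3 — Parallel Q: Q = R/(ω₀L) = 3950/(8459·0.043) = 10.86.
Step 4 — Bandwidth: Δω = ω₀/Q = 779 rad/s; BW = Δω/(2π) = 124 Hz.

(a) f₀ = 1346 Hz  (b) Q = 10.86  (c) BW = 124 Hz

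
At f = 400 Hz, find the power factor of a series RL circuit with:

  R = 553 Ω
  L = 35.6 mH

Step 1 — Angular frequency: ω = 2π·f = 2π·400 = 2513 rad/s.
Step 2 — Component impedances:
  R: Z = R = 553 Ω
  L: Z = jωL = j·2513·0.0356 = 0 + j89.47 Ω
Step 3 — Series combination: Z_total = R + L = 553 + j89.47 Ω = 560.2∠9.2° Ω.
Step 4 — Power factor: PF = cos(φ) = Re(Z)/|Z| = 553/560.19 = 0.9872.
Step 5 — Type: Im(Z) = 89.47 ⇒ lagging (phase φ = 9.2°).

PF = 0.9872 (lagging, φ = 9.2°)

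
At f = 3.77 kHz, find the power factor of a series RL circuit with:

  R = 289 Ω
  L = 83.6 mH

Step 1 — Angular frequency: ω = 2π·f = 2π·3770 = 2.369e+04 rad/s.
Step 2 — Component impedances:
  R: Z = R = 289 Ω
  L: Z = jωL = j·2.369e+04·0.0836 = 0 + j1980 Ω
Step 3 — Series combination: Z_total = R + L = 289 + j1980 Ω = 2001∠81.7° Ω.
Step 4 — Power factor: PF = cos(φ) = Re(Z)/|Z| = 289/2001 = 0.1444.
Step 5 — Type: Im(Z) = 1980 ⇒ lagging (phase φ = 81.7°).

PF = 0.1444 (lagging, φ = 81.7°)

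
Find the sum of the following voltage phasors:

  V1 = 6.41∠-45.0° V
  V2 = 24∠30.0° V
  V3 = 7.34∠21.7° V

Step 1 — Convert each phasor to rectangular form:
  V1 = 6.41·(cos(-45.0°) + j·sin(-45.0°)) = 4.533 - j4.533 V
  V2 = 24·(cos(30.0°) + j·sin(30.0°)) = 20.78 + j12 V
  V3 = 7.34·(cos(21.7°) + j·sin(21.7°)) = 6.82 + j2.714 V
Step 2 — Sum components: V_total = 32.14 + j10.18 V.
Step 3 — Convert to polar: |V_total| = 33.71 V, ∠V_total = 17.6°.

V_total = 33.71∠17.6° V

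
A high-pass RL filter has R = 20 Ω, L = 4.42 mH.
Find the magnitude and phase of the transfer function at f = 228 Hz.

Step 1 — Angular frequency: ω = 2π·228 = 1433 rad/s.
Step 2 — Transfer function: H(jω) = jωL/(R + jωL).
Step 3 — Numerator jωL = j·6.332; denominator R + jωL = 20 + j6.332.
Step 4 — H = 0.0911 + j0.2878.
Step 5 — Magnitude: |H| = 0.3018 (-10.4 dB); phase: φ = 72.4°.

|H| = 0.3018 (-10.4 dB), φ = 72.4°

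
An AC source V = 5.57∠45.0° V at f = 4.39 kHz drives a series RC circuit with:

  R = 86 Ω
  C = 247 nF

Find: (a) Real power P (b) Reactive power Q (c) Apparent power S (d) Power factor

Step 1 — Angular frequency: ω = 2π·f = 2π·4390 = 2.758e+04 rad/s.
Step 2 — Component impedances:
  R: Z = R = 86 Ω
  C: Z = 1/(jωC) = -j/(ω·C) = 0 - j146.8 Ω
Step 3 — Series combination: Z_total = R + C = 86 - j146.8 Ω = 170.1∠-59.6° Ω.
Step 4 — Source phasor: V = 5.57∠45.0° V = 3.939 + j3.939 V.
Step 5 — Current: I = V / Z = -0.008272 + j0.03168 A = 0.03274∠104.6° A.
Step 6 — Complex power: S = V·I* = 0.0922 - j0.1574 VA.
Step 7 — Real power: P = Re(S) = 0.0922 W.
Step 8 — Reactive power: Q = Im(S) = -0.1574 VAR.
Step 9 — Apparent power: |S| = 0.1824 VA.
Step 10 — Power factor: PF = P/|S| = 0.5055 (leading).

(a) P = 0.0922 W  (b) Q = -0.1574 VAR  (c) S = 0.1824 VA  (d) PF = 0.5055 (leading)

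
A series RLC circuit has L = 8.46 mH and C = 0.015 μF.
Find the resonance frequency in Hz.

Step 1 — Resonance condition Im(Z)=0 gives ω₀ = 1/√(LC).
Step 2 — ω₀ = 1/√(0.00846·1.5e-08) = 8.877e+04 rad/s.
Step 3 — f₀ = ω₀/(2π) = 1.413e+04 Hz.

f₀ = 1.413e+04 Hz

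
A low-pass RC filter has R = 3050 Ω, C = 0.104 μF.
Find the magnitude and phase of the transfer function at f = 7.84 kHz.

Step 1 — Angular frequency: ω = 2π·7840 = 4.926e+04 rad/s.
Step 2 — Transfer function: H(jω) = 1/(1 + jωRC).
Step 3 — Denominator: 1 + jωRC = 1 + j·4.926e+04·3050·1.04e-07 = 1 + j15.63.
Step 4 — H = 0.004079 - j0.06374.
Step 5 — Magnitude: |H| = 0.06387 (-23.9 dB); phase: φ = -86.3°.

|H| = 0.06387 (-23.9 dB), φ = -86.3°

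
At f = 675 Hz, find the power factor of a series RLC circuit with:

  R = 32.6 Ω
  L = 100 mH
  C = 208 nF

Step 1 — Angular frequency: ω = 2π·f = 2π·675 = 4241 rad/s.
Step 2 — Component impedances:
  R: Z = R = 32.6 Ω
  L: Z = jωL = j·4241·0.1 = 0 + j424.1 Ω
  C: Z = 1/(jωC) = -j/(ω·C) = 0 - j1134 Ω
Step 3 — Series combination: Z_total = R + L + C = 32.6 - j709.5 Ω = 710.2∠-87.4° Ω.
Step 4 — Power factor: PF = cos(φ) = Re(Z)/|Z| = 32.6/710.2 = 0.0459.
Step 5 — Type: Im(Z) = -709.5 ⇒ leading (phase φ = -87.4°).

PF = 0.0459 (leading, φ = -87.4°)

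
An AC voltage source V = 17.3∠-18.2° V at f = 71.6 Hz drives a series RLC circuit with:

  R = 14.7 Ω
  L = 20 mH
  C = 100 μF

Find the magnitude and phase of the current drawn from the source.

Step 1 — Angular frequency: ω = 2π·f = 2π·71.6 = 449.9 rad/s.
Step 2 — Component impedances:
  R: Z = R = 14.7 Ω
  L: Z = jωL = j·449.9·0.02 = 0 + j8.998 Ω
  C: Z = 1/(jωC) = -j/(ω·C) = 0 - j22.23 Ω
Step 3 — Series combination: Z_total = R + L + C = 14.7 - j13.23 Ω = 19.78∠-42.0° Ω.
Step 4 — Source phasor: V = 17.3∠-18.2° V = 16.43 - j5.403 V.
Step 5 — Ohm's law: I = V / Z_total = (16.43 - j5.403) / (14.7 - j13.23) = 0.8004 + j0.3528 A.
Step 6 — Convert to polar: |I| = 0.8747 A, ∠I = 23.8°.

I = 0.8747∠23.8° A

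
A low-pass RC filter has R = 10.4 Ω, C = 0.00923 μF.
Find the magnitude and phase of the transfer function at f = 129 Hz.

Step 1 — Angular frequency: ω = 2π·129 = 810.5 rad/s.
Step 2 — Transfer function: H(jω) = 1/(1 + jωRC).
Step 3 — Denominator: 1 + jωRC = 1 + j·810.5·10.4·9.23e-09 = 1 + j7.78e-05.
Step 4 — H = 1 - j7.78e-05.
Step 5 — Magnitude: |H| = 1 (-0.0 dB); phase: φ = -0.0°.

|H| = 1 (-0.0 dB), φ = -0.0°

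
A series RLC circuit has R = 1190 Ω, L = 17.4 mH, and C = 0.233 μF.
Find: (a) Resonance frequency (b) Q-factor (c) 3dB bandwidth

Step 1 — Resonance condition Im(Z)=0 gives ω₀ = 1/√(LC).
Step 2 — ω₀ = 1/√(0.0174·2.33e-07) = 1.571e+04 rad/s.
Step 3 — f₀ = ω₀/(2π) = 2500 Hz.
Step 4 — Series Q: Q = ω₀L/R = 1.571e+04·0.0174/1190 = 0.2296.
Step 5 — 3dB bandwidth: Δω = ω₀/Q = 6.839e+04 rad/s; BW = Δω/(2π) = 1.088e+04 Hz.

(a) f₀ = 2500 Hz  (b) Q = 0.2296  (c) BW = 1.088e+04 Hz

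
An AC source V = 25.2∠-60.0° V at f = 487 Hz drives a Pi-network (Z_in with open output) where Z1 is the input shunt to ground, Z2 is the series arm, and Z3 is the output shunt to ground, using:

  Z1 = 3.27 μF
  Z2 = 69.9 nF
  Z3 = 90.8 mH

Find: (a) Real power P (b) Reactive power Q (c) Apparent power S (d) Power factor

Step 1 — Angular frequency: ω = 2π·f = 2π·487 = 3060 rad/s.
Step 2 — Component impedances:
  Z1: Z = 1/(jωC) = -j/(ω·C) = 0 - j99.94 Ω
  Z2: Z = 1/(jωC) = -j/(ω·C) = 0 - j4675 Ω
  Z3: Z = jωL = j·3060·0.0908 = 0 + j277.8 Ω
Step 3 — With open output, the series arm Z2 and the output shunt Z3 appear in series to ground: Z2 + Z3 = 0 - j4398 Ω.
Step 4 — Parallel with input shunt Z1: Z_in = Z1 || (Z2 + Z3) = 0 - j97.72 Ω = 97.72∠-90.0° Ω.
Step 5 — Source phasor: V = 25.2∠-60.0° V = 12.6 - j21.82 V.
Step 6 — Current: I = V / Z = 0.2233 + j0.1289 A = 0.2579∠30.0° A.
Step 7 — Complex power: S = V·I* = 0 - j6.499 VA.
Step 8 — Real power: P = Re(S) = 0 W.
Step 9 — Reactive power: Q = Im(S) = -6.499 VAR.
Step 10 — Apparent power: |S| = 6.499 VA.
Step 11 — Power factor: PF = P/|S| = 0 (leading).

(a) P = 0 W  (b) Q = -6.499 VAR  (c) S = 6.499 VA  (d) PF = 0 (leading)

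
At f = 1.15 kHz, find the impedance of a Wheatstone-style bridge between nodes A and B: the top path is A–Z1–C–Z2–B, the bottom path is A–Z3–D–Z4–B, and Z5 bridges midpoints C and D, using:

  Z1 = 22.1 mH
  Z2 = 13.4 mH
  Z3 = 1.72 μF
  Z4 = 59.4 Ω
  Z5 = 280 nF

Step 1 — Angular frequency: ω = 2π·f = 2π·1150 = 7226 rad/s.
Step 2 — Component impedances:
  Z1: Z = jωL = j·7226·0.0221 = 0 + j159.7 Ω
  Z2: Z = jωL = j·7226·0.0134 = 0 + j96.82 Ω
  Z3: Z = 1/(jωC) = -j/(ω·C) = 0 - j80.46 Ω
  Z4: Z = R = 59.4 Ω
  Z5: Z = 1/(jωC) = -j/(ω·C) = 0 - j494.3 Ω
Step 3 — Bridge requires nodal analysis (the Z5 bridge couples midpoints C and D, so the two paths cannot be reduced to a simple series/parallel combination). Setting node B to ground and injecting 1 A at node A, the 3-node admittance system at A, C, D solves to V_A = Z_AB = 122.1 - j74.96 Ω = 143.3∠-31.5° Ω.

Z = 122.1 - j74.96 Ω = 143.3∠-31.5° Ω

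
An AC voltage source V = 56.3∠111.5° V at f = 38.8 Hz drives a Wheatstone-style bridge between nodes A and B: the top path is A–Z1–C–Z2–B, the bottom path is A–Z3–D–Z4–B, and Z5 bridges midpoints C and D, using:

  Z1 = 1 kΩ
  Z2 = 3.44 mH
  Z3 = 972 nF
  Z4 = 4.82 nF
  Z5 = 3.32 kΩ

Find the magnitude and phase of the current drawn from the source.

Step 1 — Angular frequency: ω = 2π·f = 2π·38.8 = 243.8 rad/s.
Step 2 — Component impedances:
  Z1: Z = R = 1000 Ω
  Z2: Z = jωL = j·243.8·0.00344 = 0 + j0.8386 Ω
  Z3: Z = 1/(jωC) = -j/(ω·C) = 0 - j4220 Ω
  Z4: Z = 1/(jωC) = -j/(ω·C) = 0 - j8.51e+05 Ω
  Z5: Z = R = 3320 Ω
Step 3 — Bridge requires nodal analysis (the Z5 bridge couples midpoints C and D, so the two paths cannot be reduced to a simple series/parallel combination). Setting node B to ground and injecting 1 A at node A, the 3-node admittance system at A, C, D solves to V_A = Z_AB = 881.9 - j114.9 Ω = 889.4∠-7.4° Ω.
Step 4 — Source phasor: V = 56.3∠111.5° V = -20.63 + j52.38 V.
Step 5 — Ohm's law: I = V / Z_total = (-20.63 + j52.38) / (881.9 - j114.9) = -0.03061 + j0.05541 A.
Step 6 — Convert to polar: |I| = 0.0633 A, ∠I = 118.9°.

I = 0.0633∠118.9° A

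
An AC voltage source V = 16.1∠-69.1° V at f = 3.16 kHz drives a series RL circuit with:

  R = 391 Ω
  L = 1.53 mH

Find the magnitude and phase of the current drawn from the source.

Step 1 — Angular frequency: ω = 2π·f = 2π·3160 = 1.985e+04 rad/s.
Step 2 — Component impedances:
  R: Z = R = 391 Ω
  L: Z = jωL = j·1.985e+04·0.00153 = 0 + j30.38 Ω
Step 3 — Series combination: Z_total = R + L = 391 + j30.38 Ω = 392.2∠4.4° Ω.
Step 4 — Source phasor: V = 16.1∠-69.1° V = 5.743 - j15.04 V.
Step 5 — Ohm's law: I = V / Z_total = (5.743 - j15.04) / (391 + j30.38) = 0.01163 - j0.03937 A.
Step 6 — Convert to polar: |I| = 0.04105 A, ∠I = -73.5°.

I = 0.04105∠-73.5° A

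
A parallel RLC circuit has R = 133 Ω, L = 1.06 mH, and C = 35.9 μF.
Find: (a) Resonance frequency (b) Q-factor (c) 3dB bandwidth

Step 1 — Resonance: ω₀ = 1/√(LC) = 1/√(0.00106·3.59e-05) = 5126 rad/s.
Step 2 — f₀ = ω₀/(2π) = 815.9 Hz.
Step 3 — Parallel Q: Q = R/(ω₀L) = 133/(5126·0.00106) = 24.48.
Step 4 — Bandwidth: Δω = ω₀/Q = 209.4 rad/s; BW = Δω/(2π) = 33.33 Hz.

(a) f₀ = 815.9 Hz  (b) Q = 24.48  (c) BW = 33.33 Hz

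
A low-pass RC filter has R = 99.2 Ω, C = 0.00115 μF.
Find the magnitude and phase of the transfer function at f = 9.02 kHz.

Step 1 — Angular frequency: ω = 2π·9020 = 5.667e+04 rad/s.
Step 2 — Transfer function: H(jω) = 1/(1 + jωRC).
Step 3 — Denominator: 1 + jωRC = 1 + j·5.667e+04·99.2·1.15e-09 = 1 + j0.006465.
Step 4 — H = 1 - j0.006465.
Step 5 — Magnitude: |H| = 1 (-0.0 dB); phase: φ = -0.4°.

|H| = 1 (-0.0 dB), φ = -0.4°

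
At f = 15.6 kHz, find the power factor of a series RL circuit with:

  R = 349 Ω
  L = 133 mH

Step 1 — Angular frequency: ω = 2π·f = 2π·1.56e+04 = 9.802e+04 rad/s.
Step 2 — Component impedances:
  R: Z = R = 349 Ω
  L: Z = jωL = j·9.802e+04·0.133 = 0 + j1.304e+04 Ω
Step 3 — Series combination: Z_total = R + L = 349 + j1.304e+04 Ω = 1.304e+04∠88.5° Ω.
Step 4 — Power factor: PF = cos(φ) = Re(Z)/|Z| = 349/1.304e+04 = 0.02676.
Step 5 — Type: Im(Z) = 1.304e+04 ⇒ lagging (phase φ = 88.5°).

PF = 0.02676 (lagging, φ = 88.5°)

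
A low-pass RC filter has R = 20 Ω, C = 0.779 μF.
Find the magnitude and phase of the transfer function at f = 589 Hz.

Step 1 — Angular frequency: ω = 2π·589 = 3701 rad/s.
Step 2 — Transfer function: H(jω) = 1/(1 + jωRC).
Step 3 — Denominator: 1 + jωRC = 1 + j·3701·20·7.79e-07 = 1 + j0.05766.
Step 4 — H = 0.9967 - j0.05747.
Step 5 — Magnitude: |H| = 0.9983 (-0.0 dB); phase: φ = -3.3°.

|H| = 0.9983 (-0.0 dB), φ = -3.3°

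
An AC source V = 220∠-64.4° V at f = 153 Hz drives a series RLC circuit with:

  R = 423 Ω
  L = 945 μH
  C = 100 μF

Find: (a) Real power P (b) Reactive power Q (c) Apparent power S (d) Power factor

Step 1 — Angular frequency: ω = 2π·f = 2π·153 = 961.3 rad/s.
Step 2 — Component impedances:
  R: Z = R = 423 Ω
  L: Z = jωL = j·961.3·0.000945 = 0 + j0.9085 Ω
  C: Z = 1/(jωC) = -j/(ω·C) = 0 - j10.4 Ω
Step 3 — Series combination: Z_total = R + L + C = 423 - j9.494 Ω = 423.1∠-1.3° Ω.
Step 4 — Source phasor: V = 220∠-64.4° V = 95.06 - j198.4 V.
Step 5 — Current: I = V / Z = 0.2351 - j0.4638 A = 0.52∠-63.1° A.
Step 6 — Complex power: S = V·I* = 114.4 - j2.567 VA.
Step 7 — Real power: P = Re(S) = 114.4 W.
Step 8 — Reactive power: Q = Im(S) = -2.567 VAR.
Step 9 — Apparent power: |S| = 114.4 VA.
Step 10 — Power factor: PF = P/|S| = 0.9997 (leading).

(a) P = 114.4 W  (b) Q = -2.567 VAR  (c) S = 114.4 VA  (d) PF = 0.9997 (leading)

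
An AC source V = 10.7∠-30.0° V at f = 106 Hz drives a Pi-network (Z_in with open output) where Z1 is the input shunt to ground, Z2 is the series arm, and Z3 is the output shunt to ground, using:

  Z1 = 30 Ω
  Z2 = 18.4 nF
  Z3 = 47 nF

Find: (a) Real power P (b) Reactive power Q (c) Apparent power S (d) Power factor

Step 1 — Angular frequency: ω = 2π·f = 2π·106 = 666 rad/s.
Step 2 — Component impedances:
  Z1: Z = R = 30 Ω
  Z2: Z = 1/(jωC) = -j/(ω·C) = 0 - j8.16e+04 Ω
  Z3: Z = 1/(jωC) = -j/(ω·C) = 0 - j3.195e+04 Ω
Step 3 — With open output, the series arm Z2 and the output shunt Z3 appear in series to ground: Z2 + Z3 = 0 - j1.135e+05 Ω.
Step 4 — Parallel with input shunt Z1: Z_in = Z1 || (Z2 + Z3) = 30 - j0.007926 Ω = 30∠-0.0° Ω.
Step 5 — Source phasor: V = 10.7∠-30.0° V = 9.266 - j5.35 V.
Step 6 — Current: I = V / Z = 0.3089 - j0.1783 A = 0.3567∠-30.0° A.
Step 7 — Complex power: S = V·I* = 3.816 - j0.001008 VA.
Step 8 — Real power: P = Re(S) = 3.816 W.
Step 9 — Reactive power: Q = Im(S) = -0.001008 VAR.
Step 10 — Apparent power: |S| = 3.816 VA.
Step 11 — Power factor: PF = P/|S| = 1 (leading).

(a) P = 3.816 W  (b) Q = -0.001008 VAR  (c) S = 3.816 VA  (d) PF = 1 (leading)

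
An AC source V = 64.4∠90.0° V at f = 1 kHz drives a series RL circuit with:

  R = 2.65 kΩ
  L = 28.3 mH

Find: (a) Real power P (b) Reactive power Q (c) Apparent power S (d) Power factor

Step 1 — Angular frequency: ω = 2π·f = 2π·1000 = 6283 rad/s.
Step 2 — Component impedances:
  R: Z = R = 2650 Ω
  L: Z = jωL = j·6283·0.0283 = 0 + j177.8 Ω
Step 3 — Series combination: Z_total = R + L = 2650 + j177.8 Ω = 2656∠3.8° Ω.
Step 4 — Source phasor: V = 64.4∠90.0° V = 0 + j64.4 V.
Step 5 — Current: I = V / Z = 0.001623 + j0.02419 A = 0.02425∠86.2° A.
Step 6 — Complex power: S = V·I* = 1.558 + j0.1045 VA.
Step 7 — Real power: P = Re(S) = 1.558 W.
Step 8 — Reactive power: Q = Im(S) = 0.1045 VAR.
Step 9 — Apparent power: |S| = 1.562 VA.
Step 10 — Power factor: PF = P/|S| = 0.9978 (lagging).

(a) P = 1.558 W  (b) Q = 0.1045 VAR  (c) S = 1.562 VA  (d) PF = 0.9978 (lagging)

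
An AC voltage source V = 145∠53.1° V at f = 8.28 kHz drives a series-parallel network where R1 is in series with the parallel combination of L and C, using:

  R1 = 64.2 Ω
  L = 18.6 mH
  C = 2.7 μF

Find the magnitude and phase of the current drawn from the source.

Step 1 — Angular frequency: ω = 2π·f = 2π·8280 = 5.202e+04 rad/s.
Step 2 — Component impedances:
  R1: Z = R = 64.2 Ω
  L: Z = jωL = j·5.202e+04·0.0186 = 0 + j967.7 Ω
  C: Z = 1/(jωC) = -j/(ω·C) = 0 - j7.119 Ω
Step 3 — Parallel branch: L || C = 1/(1/L + 1/C) = 0 - j7.172 Ω.
Step 4 — Series with R1: Z_total = R1 + (L || C) = 64.2 - j7.172 Ω = 64.6∠-6.4° Ω.
Step 5 — Source phasor: V = 145∠53.1° V = 87.06 + j116 V.
Step 6 — Ohm's law: I = V / Z_total = (87.06 + j116) / (64.2 - j7.172) = 1.14 + j1.934 A.
Step 7 — Convert to polar: |I| = 2.245 A, ∠I = 59.5°.

I = 2.245∠59.5° A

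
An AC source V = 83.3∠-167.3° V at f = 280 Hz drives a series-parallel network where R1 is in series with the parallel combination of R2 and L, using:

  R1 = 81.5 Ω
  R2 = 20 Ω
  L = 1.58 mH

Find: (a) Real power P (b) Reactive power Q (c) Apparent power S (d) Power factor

Step 1 — Angular frequency: ω = 2π·f = 2π·280 = 1759 rad/s.
Step 2 — Component impedances:
  R1: Z = R = 81.5 Ω
  R2: Z = R = 20 Ω
  L: Z = jωL = j·1759·0.00158 = 0 + j2.78 Ω
Step 3 — Parallel branch: R2 || L = 1/(1/R2 + 1/L) = 0.379 + j2.727 Ω.
Step 4 — Series with R1: Z_total = R1 + (R2 || L) = 81.88 + j2.727 Ω = 81.92∠1.9° Ω.
Step 5 — Source phasor: V = 83.3∠-167.3° V = -81.26 - j18.31 V.
Step 6 — Current: I = V / Z = -0.9988 - j0.1904 A = 1.017∠-169.2° A.
Step 7 — Complex power: S = V·I* = 84.65 + j2.819 VA.
Step 8 — Real power: P = Re(S) = 84.65 W.
Step 9 — Reactive power: Q = Im(S) = 2.819 VAR.
Step 10 — Apparent power: |S| = 84.7 VA.
Step 11 — Power factor: PF = P/|S| = 0.9994 (lagging).

(a) P = 84.65 W  (b) Q = 2.819 VAR  (c) S = 84.7 VA  (d) PF = 0.9994 (lagging)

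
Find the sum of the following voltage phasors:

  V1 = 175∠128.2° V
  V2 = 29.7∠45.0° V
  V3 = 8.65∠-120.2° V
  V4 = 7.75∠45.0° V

Step 1 — Convert each phasor to rectangular form:
  V1 = 175·(cos(128.2°) + j·sin(128.2°)) = -108.2 + j137.5 V
  V2 = 29.7·(cos(45.0°) + j·sin(45.0°)) = 21 + j21 V
  V3 = 8.65·(cos(-120.2°) + j·sin(-120.2°)) = -4.351 - j7.476 V
  V4 = 7.75·(cos(45.0°) + j·sin(45.0°)) = 5.48 + j5.48 V
Step 2 — Sum components: V_total = -86.09 + j156.5 V.
Step 3 — Convert to polar: |V_total| = 178.6 V, ∠V_total = 118.8°.

V_total = 178.6∠118.8° V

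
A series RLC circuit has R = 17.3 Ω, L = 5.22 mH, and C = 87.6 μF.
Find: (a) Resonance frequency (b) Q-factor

Step 1 — Resonance condition Im(Z)=0 gives ω₀ = 1/√(LC).
Step 2 — ω₀ = 1/√(0.00522·8.76e-05) = 1479 rad/s.
Step 3 — f₀ = ω₀/(2π) = 235.4 Hz.
Step 4 — Series Q: Q = ω₀L/R = 1479·0.00522/17.3 = 0.4462.

(a) f₀ = 235.4 Hz  (b) Q = 0.4462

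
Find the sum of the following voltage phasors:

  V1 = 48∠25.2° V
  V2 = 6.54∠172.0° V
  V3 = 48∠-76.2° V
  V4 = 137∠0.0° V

Step 1 — Convert each phasor to rectangular form:
  V1 = 48·(cos(25.2°) + j·sin(25.2°)) = 43.43 + j20.44 V
  V2 = 6.54·(cos(172.0°) + j·sin(172.0°)) = -6.476 + j0.9102 V
  V3 = 48·(cos(-76.2°) + j·sin(-76.2°)) = 11.45 - j46.61 V
  V4 = 137·(cos(0.0°) + j·sin(0.0°)) = 137 V
Step 2 — Sum components: V_total = 185.4 - j25.27 V.
Step 3 — Convert to polar: |V_total| = 187.1 V, ∠V_total = -7.8°.

V_total = 187.1∠-7.8° V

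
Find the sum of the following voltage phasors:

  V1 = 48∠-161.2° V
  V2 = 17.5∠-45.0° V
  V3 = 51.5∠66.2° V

Step 1 — Convert each phasor to rectangular form:
  V1 = 48·(cos(-161.2°) + j·sin(-161.2°)) = -45.44 - j15.47 V
  V2 = 17.5·(cos(-45.0°) + j·sin(-45.0°)) = 12.37 - j12.37 V
  V3 = 51.5·(cos(66.2°) + j·sin(66.2°)) = 20.78 + j47.12 V
Step 2 — Sum components: V_total = -12.28 + j19.28 V.
Step 3 — Convert to polar: |V_total| = 22.86 V, ∠V_total = 122.5°.

V_total = 22.86∠122.5° V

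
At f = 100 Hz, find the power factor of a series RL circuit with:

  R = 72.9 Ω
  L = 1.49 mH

Step 1 — Angular frequency: ω = 2π·f = 2π·100 = 628.3 rad/s.
Step 2 — Component impedances:
  R: Z = R = 72.9 Ω
  L: Z = jωL = j·628.3·0.00149 = 0 + j0.9362 Ω
Step 3 — Series combination: Z_total = R + L = 72.9 + j0.9362 Ω = 72.91∠0.7° Ω.
Step 4 — Power factor: PF = cos(φ) = Re(Z)/|Z| = 72.9/72.91 = 0.9999.
Step 5 — Type: Im(Z) = 0.9362 ⇒ lagging (phase φ = 0.7°).

PF = 0.9999 (lagging, φ = 0.7°)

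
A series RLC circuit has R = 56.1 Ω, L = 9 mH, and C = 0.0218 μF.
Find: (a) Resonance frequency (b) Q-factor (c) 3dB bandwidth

Step 1 — Resonance: ω₀ = 1/√(LC) = 1/√(0.009·2.18e-08) = 7.139e+04 rad/s.
Step 2 — f₀ = ω₀/(2π) = 1.136e+04 Hz.
Step 3 — Series Q: Q = ω₀L/R = 7.139e+04·0.009/56.1 = 11.45.
Step 4 — Bandwidth: Δω = ω₀/Q = 6233 rad/s; BW = Δω/(2π) = 992.1 Hz.

(a) f₀ = 1.136e+04 Hz  (b) Q = 11.45  (c) BW = 992.1 Hz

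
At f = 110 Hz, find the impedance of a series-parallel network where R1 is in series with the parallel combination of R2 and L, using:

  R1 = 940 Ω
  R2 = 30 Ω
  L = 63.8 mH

Step 1 — Angular frequency: ω = 2π·f = 2π·110 = 691.2 rad/s.
Step 2 — Component impedances:
  R1: Z = R = 940 Ω
  R2: Z = R = 30 Ω
  L: Z = jωL = j·691.2·0.0638 = 0 + j44.1 Ω
Step 3 — Parallel branch: R2 || L = 1/(1/R2 + 1/L) = 20.51 + j13.95 Ω.
Step 4 — Series with R1: Z_total = R1 + (R2 || L) = 960.5 + j13.95 Ω = 960.6∠0.8° Ω.

Z = 960.5 + j13.95 Ω = 960.6∠0.8° Ω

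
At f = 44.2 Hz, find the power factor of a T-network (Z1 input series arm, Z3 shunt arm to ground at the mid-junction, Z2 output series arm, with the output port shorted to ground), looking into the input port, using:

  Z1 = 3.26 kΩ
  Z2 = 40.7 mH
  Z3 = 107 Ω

Step 1 — Angular frequency: ω = 2π·f = 2π·44.2 = 277.7 rad/s.
Step 2 — Component impedances:
  Z1: Z = R = 3260 Ω
  Z2: Z = jωL = j·277.7·0.0407 = 0 + j11.3 Ω
  Z3: Z = R = 107 Ω
Step 3 — With the output port shorted to ground, the output series arm Z2 runs from the junction to ground; the shunt arm Z3 also runs from the junction to ground. They appear in parallel: Z3 || Z2 = 1.181 + j11.18 Ω.
Step 4 — Series with input arm Z1: Z_in = Z1 + (Z3 || Z2) = 3261 + j11.18 Ω = 3261∠0.2° Ω.
Step 5 — Power factor: PF = cos(φ) = Re(Z)/|Z| = 3261/3261 = 1.
Step 6 — Type: Im(Z) = 11.18 ⇒ lagging (phase φ = 0.2°).

PF = 1 (lagging, φ = 0.2°)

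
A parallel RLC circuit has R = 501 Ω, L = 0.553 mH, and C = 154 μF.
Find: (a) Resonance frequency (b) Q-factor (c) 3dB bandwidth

Step 1 — Resonance: ω₀ = 1/√(LC) = 1/√(0.000553·0.000154) = 3427 rad/s.
Step 2 — f₀ = ω₀/(2π) = 545.4 Hz.
Step 3 — Parallel Q: Q = R/(ω₀L) = 501/(3427·0.000553) = 264.4.
Step 4 — Bandwidth: Δω = ω₀/Q = 12.96 rad/s; BW = Δω/(2π) = 2.063 Hz.

(a) f₀ = 545.4 Hz  (b) Q = 264.4  (c) BW = 2.063 Hz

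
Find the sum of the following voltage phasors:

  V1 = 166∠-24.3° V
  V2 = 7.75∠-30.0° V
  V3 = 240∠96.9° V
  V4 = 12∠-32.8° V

Step 1 — Convert each phasor to rectangular form:
  V1 = 166·(cos(-24.3°) + j·sin(-24.3°)) = 151.3 - j68.31 V
  V2 = 7.75·(cos(-30.0°) + j·sin(-30.0°)) = 6.712 - j3.875 V
  V3 = 240·(cos(96.9°) + j·sin(96.9°)) = -28.83 + j238.3 V
  V4 = 12·(cos(-32.8°) + j·sin(-32.8°)) = 10.09 - j6.5 V
Step 2 — Sum components: V_total = 139.3 + j159.6 V.
Step 3 — Convert to polar: |V_total| = 211.8 V, ∠V_total = 48.9°.

V_total = 211.8∠48.9° V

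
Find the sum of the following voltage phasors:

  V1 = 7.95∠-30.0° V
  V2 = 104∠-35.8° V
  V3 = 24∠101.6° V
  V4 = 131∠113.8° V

Step 1 — Convert each phasor to rectangular form:
  V1 = 7.95·(cos(-30.0°) + j·sin(-30.0°)) = 6.885 - j3.975 V
  V2 = 104·(cos(-35.8°) + j·sin(-35.8°)) = 84.35 - j60.84 V
  V3 = 24·(cos(101.6°) + j·sin(101.6°)) = -4.826 + j23.51 V
  V4 = 131·(cos(113.8°) + j·sin(113.8°)) = -52.86 + j119.9 V
Step 2 — Sum components: V_total = 33.55 + j78.56 V.
Step 3 — Convert to polar: |V_total| = 85.42 V, ∠V_total = 66.9°.

V_total = 85.42∠66.9° V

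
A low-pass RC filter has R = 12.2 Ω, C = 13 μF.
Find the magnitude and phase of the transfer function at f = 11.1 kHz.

Step 1 — Angular frequency: ω = 2π·1.11e+04 = 6.974e+04 rad/s.
Step 2 — Transfer function: H(jω) = 1/(1 + jωRC).
Step 3 — Denominator: 1 + jωRC = 1 + j·6.974e+04·12.2·1.3e-05 = 1 + j11.06.
Step 4 — H = 0.008107 - j0.08967.
Step 5 — Magnitude: |H| = 0.09004 (-20.9 dB); phase: φ = -84.8°.

|H| = 0.09004 (-20.9 dB), φ = -84.8°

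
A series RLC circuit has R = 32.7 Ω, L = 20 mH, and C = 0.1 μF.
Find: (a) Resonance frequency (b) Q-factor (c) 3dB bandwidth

Step 1 — Resonance condition Im(Z)=0 gives ω₀ = 1/√(LC).
Step 2 — ω₀ = 1/√(0.02·1e-07) = 2.236e+04 rad/s.
Step 3 — f₀ = ω₀/(2π) = 3559 Hz.
Step 4 — Series Q: Q = ω₀L/R = 2.236e+04·0.02/32.7 = 13.68.
Step 5 — 3dB bandwidth: Δω = ω₀/Q = 1635 rad/s; BW = Δω/(2π) = 260.2 Hz.

(a) f₀ = 3559 Hz  (b) Q = 13.68  (c) BW = 260.2 Hz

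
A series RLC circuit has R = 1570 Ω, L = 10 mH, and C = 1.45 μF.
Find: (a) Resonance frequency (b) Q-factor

Step 1 — Resonance condition Im(Z)=0 gives ω₀ = 1/√(LC).
Step 2 — ω₀ = 1/√(0.01·1.45e-06) = 8305 rad/s.
Step 3 — f₀ = ω₀/(2π) = 1322 Hz.
Step 4 — Series Q: Q = ω₀L/R = 8305·0.01/1570 = 0.0529.

(a) f₀ = 1322 Hz  (b) Q = 0.0529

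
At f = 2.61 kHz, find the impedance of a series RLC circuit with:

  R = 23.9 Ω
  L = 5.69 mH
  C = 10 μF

Step 1 — Angular frequency: ω = 2π·f = 2π·2610 = 1.64e+04 rad/s.
Step 2 — Component impedances:
  R: Z = R = 23.9 Ω
  L: Z = jωL = j·1.64e+04·0.00569 = 0 + j93.31 Ω
  C: Z = 1/(jωC) = -j/(ω·C) = 0 - j6.098 Ω
Step 3 — Series combination: Z_total = R + L + C = 23.9 + j87.21 Ω = 90.43∠74.7° Ω.

Z = 23.9 + j87.21 Ω = 90.43∠74.7° Ω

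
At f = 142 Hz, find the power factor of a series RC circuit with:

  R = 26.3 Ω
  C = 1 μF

Step 1 — Angular frequency: ω = 2π·f = 2π·142 = 892.2 rad/s.
Step 2 — Component impedances:
  R: Z = R = 26.3 Ω
  C: Z = 1/(jωC) = -j/(ω·C) = 0 - j1121 Ω
Step 3 — Series combination: Z_total = R + C = 26.3 - j1121 Ω = 1121∠-88.7° Ω.
Step 4 — Power factor: PF = cos(φ) = Re(Z)/|Z| = 26.3/1121 = 0.02346.
Step 5 — Type: Im(Z) = -1121 ⇒ leading (phase φ = -88.7°).

PF = 0.02346 (leading, φ = -88.7°)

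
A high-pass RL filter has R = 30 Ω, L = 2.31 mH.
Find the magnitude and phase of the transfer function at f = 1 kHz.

Step 1 — Angular frequency: ω = 2π·1000 = 6283 rad/s.
Step 2 — Transfer function: H(jω) = jωL/(R + jωL).
Step 3 — Numerator jωL = j·14.51; denominator R + jωL = 30 + j14.51.
Step 4 — H = 0.1897 + j0.392.
Step 5 — Magnitude: |H| = 0.4355 (-7.2 dB); phase: φ = 64.2°.

|H| = 0.4355 (-7.2 dB), φ = 64.2°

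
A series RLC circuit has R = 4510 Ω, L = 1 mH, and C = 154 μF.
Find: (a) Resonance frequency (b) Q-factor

Step 1 — Resonance condition Im(Z)=0 gives ω₀ = 1/√(LC).
Step 2 — ω₀ = 1/√(0.001·0.000154) = 2548 rad/s.
Step 3 — f₀ = ω₀/(2π) = 405.6 Hz.
Step 4 — Series Q: Q = ω₀L/R = 2548·0.001/4510 = 0.000565.

(a) f₀ = 405.6 Hz  (b) Q = 0.000565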